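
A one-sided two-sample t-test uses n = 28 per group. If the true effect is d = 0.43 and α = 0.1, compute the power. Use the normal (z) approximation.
Power ≈ 0.63

Power calculation (two-sample t-test, normal approximation):
z_β = d · √(n/2) - z_α
z_β = 0.43 · √(28/2) - 1.282
z_β = 0.43 · 3.742 - 1.282
z_β = 0.327

Power = Φ(z_β) = Φ(0.327) ≈ 0.628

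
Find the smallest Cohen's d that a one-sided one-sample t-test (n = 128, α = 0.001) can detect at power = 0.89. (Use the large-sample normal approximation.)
d ≈ 0.38

Minimum detectable effect (one-sample t-test, normal approximation):
d = (z_α + z_β) / √n
d = (3.090 + 1.227) / √128
d = 4.317 / 11.314
d ≈ 0.38

By Cohen's convention (0.2 small / 0.5 medium / 0.8 large): small effect.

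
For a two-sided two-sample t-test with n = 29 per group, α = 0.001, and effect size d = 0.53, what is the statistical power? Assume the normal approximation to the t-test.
Power ≈ 0.10

Power calculation (two-sample t-test, normal approximation):
z_β = d · √(n/2) - z_{α/2}
z_β = 0.53 · √(29/2) - 3.291
z_β = 0.53 · 3.808 - 3.291
z_β = -1.272

Power = Φ(z_β) = Φ(-1.272) ≈ 0.102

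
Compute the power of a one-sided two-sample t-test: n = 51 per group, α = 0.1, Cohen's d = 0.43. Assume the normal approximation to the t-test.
Power ≈ 0.81

Power calculation (two-sample t-test, normal approximation):
z_β = d · √(n/2) - z_α
z_β = 0.43 · √(51/2) - 1.282
z_β = 0.43 · 5.050 - 1.282
z_β = 0.890

Power = Φ(z_β) = Φ(0.890) ≈ 0.813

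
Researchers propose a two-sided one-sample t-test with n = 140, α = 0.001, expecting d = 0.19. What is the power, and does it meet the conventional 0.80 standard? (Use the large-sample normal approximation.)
Power ≈ 0.15; the study is underpowered (power < 0.80)

Power calculation (one-sample t-test, normal approximation):
z_β = d · √n - z_{α/2}
z_β = 0.19 · √140 - 3.291
z_β = 0.19 · 11.832 - 3.291
z_β = -1.042

Power = Φ(z_β) = Φ(-1.042) ≈ 0.149

Effect size d = 0.19 is very small by Cohen's convention (0.2/0.5/0.8).

Threshold: power ≥ 0.80 is conventionally adequate.
Power ≈ 0.15 → the study is underpowered (power < 0.80).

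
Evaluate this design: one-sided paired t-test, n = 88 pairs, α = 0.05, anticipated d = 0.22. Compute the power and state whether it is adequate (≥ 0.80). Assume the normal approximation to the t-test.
Power ≈ 0.66; the study is underpowered (power < 0.80)

Power calculation (paired t-test, normal approximation):
z_β = d · √n - z_α
z_β = 0.22 · √88 - 1.645
z_β = 0.22 · 9.381 - 1.645
z_β = 0.419

Power = Φ(z_β) = Φ(0.419) ≈ 0.662

Effect size d = 0.22 is small by Cohen's convention (0.2/0.5/0.8).

Threshold: power ≥ 0.80 is conventionally adequate.
Power ≈ 0.66 → the study is underpowered (power < 0.80).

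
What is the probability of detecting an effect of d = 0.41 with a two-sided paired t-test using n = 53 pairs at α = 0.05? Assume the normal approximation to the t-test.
Power ≈ 0.85

Power calculation (paired t-test, normal approximation):
z_β = d · √n - z_{α/2}
z_β = 0.41 · √53 - 1.960
z_β = 0.41 · 7.280 - 1.960
z_β = 1.025

Power = Φ(z_β) = Φ(1.025) ≈ 0.847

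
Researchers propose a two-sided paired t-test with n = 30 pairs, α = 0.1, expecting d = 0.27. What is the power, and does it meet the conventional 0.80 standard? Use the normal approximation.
Power ≈ 0.43; the study is underpowered (power < 0.80)

Power calculation (paired t-test, normal approximation):
z_β = d · √n - z_{α/2}
z_β = 0.27 · √30 - 1.645
z_β = 0.27 · 5.477 - 1.645
z_β = -0.166

Power = Φ(z_β) = Φ(-0.166) ≈ 0.434

Effect size d = 0.27 is small by Cohen's convention (0.2/0.5/0.8).

Threshold: power ≥ 0.80 is conventionally adequate.
Power ≈ 0.43 → the study is underpowered (power < 0.80).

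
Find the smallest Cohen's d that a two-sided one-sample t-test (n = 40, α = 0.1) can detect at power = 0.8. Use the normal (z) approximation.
d ≈ 0.39

Minimum detectable effect (one-sample t-test, normal approximation):
d = (z_{α/2} + z_β) / √n
d = (1.645 + 0.842) / √40
d = 2.486 / 6.325
d ≈ 0.39

By Cohen's convention (0.2 small / 0.5 medium / 0.8 large): small effect.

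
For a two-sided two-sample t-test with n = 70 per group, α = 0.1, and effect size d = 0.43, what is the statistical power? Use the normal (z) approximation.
Power ≈ 0.82

Power calculation (two-sample t-test, normal approximation):
z_β = d · √(n/2) - z_{α/2}
z_β = 0.43 · √(70/2) - 1.645
z_β = 0.43 · 5.916 - 1.645
z_β = 0.899

Power = Φ(z_β) = Φ(0.899) ≈ 0.816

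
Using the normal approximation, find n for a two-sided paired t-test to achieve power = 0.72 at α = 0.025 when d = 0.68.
n = 18 pairs

Sample size formula (paired t-test, normal approximation):
n = ((z_{α/2} + z_β) / d)²

z_{α/2} = 2.241 (for α = 0.025, two-sided)
z_β = 0.583 (for power = 0.72)
d = 0.68

n = ((2.241 + 0.583) / 0.68)²
n = (4.153)²
n ≈ 17.25
Round up to the next whole number: n = 18 pairs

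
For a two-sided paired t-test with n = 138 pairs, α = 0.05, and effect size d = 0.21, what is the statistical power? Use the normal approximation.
Power ≈ 0.69

Power calculation (paired t-test, normal approximation):
z_β = d · √n - z_{α/2}
z_β = 0.21 · √138 - 1.960
z_β = 0.21 · 11.747 - 1.960
z_β = 0.507

Power = Φ(z_β) = Φ(0.507) ≈ 0.694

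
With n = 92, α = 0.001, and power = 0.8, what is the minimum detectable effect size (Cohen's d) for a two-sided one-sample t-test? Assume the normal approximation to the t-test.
d ≈ 0.43

Minimum detectable effect (one-sample t-test, normal approximation):
d = (z_{α/2} + z_β) / √n
d = (3.291 + 0.842) / √92
d = 4.132 / 9.592
d ≈ 0.43

By Cohen's convention (0.2 small / 0.5 medium / 0.8 large): small effect.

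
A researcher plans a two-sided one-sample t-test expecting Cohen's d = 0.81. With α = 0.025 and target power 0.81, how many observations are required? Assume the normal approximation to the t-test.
n = 15

Sample size formula (one-sample t-test, normal approximation):
n = ((z_{α/2} + z_β) / d)²

z_{α/2} = 2.241 (for α = 0.025, two-sided)
z_β = 0.878 (for power = 0.81)
d = 0.81

n = ((2.241 + 0.878) / 0.81)²
n = (3.851)²
n ≈ 14.83
Round up to the next whole number: n = 15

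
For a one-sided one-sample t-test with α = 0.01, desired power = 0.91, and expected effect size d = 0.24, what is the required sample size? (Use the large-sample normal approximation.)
n = 234

Sample size formula (one-sample t-test, normal approximation):
n = ((z_α + z_β) / d)²

z_α = 2.326 (for α = 0.01, one-sided)
z_β = 1.341 (for power = 0.91)
d = 0.24

n = ((2.326 + 1.341) / 0.24)²
n = (15.279)²
n ≈ 233.45
Round up to the next whole number: n = 234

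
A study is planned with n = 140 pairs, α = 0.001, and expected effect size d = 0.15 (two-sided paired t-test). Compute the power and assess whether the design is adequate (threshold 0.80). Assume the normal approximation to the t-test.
Power ≈ 0.06; the study is underpowered (power < 0.80)

Power calculation (paired t-test, normal approximation):
z_β = d · √n - z_{α/2}
z_β = 0.15 · √140 - 3.291
z_β = 0.15 · 11.832 - 3.291
z_β = -1.516

Power = Φ(z_β) = Φ(-1.516) ≈ 0.065

Effect size d = 0.15 is very small by Cohen's convention (0.2/0.5/0.8).

Threshold: power ≥ 0.80 is conventionally adequate.
Power ≈ 0.06 → the study is underpowered (power < 0.80).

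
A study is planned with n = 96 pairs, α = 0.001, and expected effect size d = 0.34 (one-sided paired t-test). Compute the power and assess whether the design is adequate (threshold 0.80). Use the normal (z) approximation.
Power ≈ 0.60; the study is underpowered (power < 0.80)

Power calculation (paired t-test, normal approximation):
z_β = d · √n - z_α
z_β = 0.34 · √96 - 3.090
z_β = 0.34 · 9.798 - 3.090
z_β = 0.241

Power = Φ(z_β) = Φ(0.241) ≈ 0.595

Effect size d = 0.34 is small by Cohen's convention (0.2/0.5/0.8).

Threshold: power ≥ 0.80 is conventionally adequate.
Power ≈ 0.60 → the study is underpowered (power < 0.80).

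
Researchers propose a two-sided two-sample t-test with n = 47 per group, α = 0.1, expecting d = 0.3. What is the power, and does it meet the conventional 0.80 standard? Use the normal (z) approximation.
Power ≈ 0.42; the study is underpowered (power < 0.80)

Power calculation (two-sample t-test, normal approximation):
z_β = d · √(n/2) - z_{α/2}
z_β = 0.3 · √(47/2) - 1.645
z_β = 0.3 · 4.848 - 1.645
z_β = -0.191

Power = Φ(z_β) = Φ(-0.191) ≈ 0.424

Effect size d = 0.3 is small by Cohen's convention (0.2/0.5/0.8).

Threshold: power ≥ 0.80 is conventionally adequate.
Power ≈ 0.42 → the study is underpowered (power < 0.80).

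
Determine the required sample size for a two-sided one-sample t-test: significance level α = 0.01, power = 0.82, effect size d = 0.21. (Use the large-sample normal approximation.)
n = 277

Sample size formula (one-sample t-test, normal approximation):
n = ((z_{α/2} + z_β) / d)²

z_{α/2} = 2.576 (for α = 0.01, two-sided)
z_β = 0.915 (for power = 0.82)
d = 0.21

n = ((2.576 + 0.915) / 0.21)²
n = (16.624)²
n ≈ 276.36
Round up to the next whole number: n = 277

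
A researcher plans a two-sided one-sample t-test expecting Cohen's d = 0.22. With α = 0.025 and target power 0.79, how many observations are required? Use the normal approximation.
n = 192

Sample size formula (one-sample t-test, normal approximation):
n = ((z_{α/2} + z_β) / d)²

z_{α/2} = 2.241 (for α = 0.025, two-sided)
z_β = 0.806 (for power = 0.79)
d = 0.22

n = ((2.241 + 0.806) / 0.22)²
n = (13.850)²
n ≈ 191.82
Round up to the next whole number: n = 192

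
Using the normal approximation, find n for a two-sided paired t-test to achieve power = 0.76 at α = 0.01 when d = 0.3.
n = 120 pairs

Sample size formula (paired t-test, normal approximation):
n = ((z_{α/2} + z_β) / d)²

z_{α/2} = 2.576 (for α = 0.01, two-sided)
z_β = 0.706 (for power = 0.76)
d = 0.3

n = ((2.576 + 0.706) / 0.3)²
n = (10.940)²
n ≈ 119.68
Round up to the next whole number: n = 120 pairs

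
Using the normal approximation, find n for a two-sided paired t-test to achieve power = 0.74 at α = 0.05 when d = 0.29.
n = 81 pairs

Sample size formula (paired t-test, normal approximation):
n = ((z_{α/2} + z_β) / d)²

z_{α/2} = 1.960 (for α = 0.05, two-sided)
z_β = 0.643 (for power = 0.74)
d = 0.29

n = ((1.960 + 0.643) / 0.29)²
n = (8.976)²
n ≈ 80.57
Round up to the next whole number: n = 81 pairs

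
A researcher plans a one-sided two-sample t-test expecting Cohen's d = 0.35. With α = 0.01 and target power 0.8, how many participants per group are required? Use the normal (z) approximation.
n = 164 per group

Sample size formula (two-sample t-test, normal approximation):
n = 2 · ((z_α + z_β) / d)²

z_α = 2.326 (for α = 0.01, one-sided)
z_β = 0.842 (for power = 0.8)
d = 0.35

n = 2 · ((2.326 + 0.842) / 0.35)²
n = 2 · (9.051)²
n ≈ 163.84
Round up to the next whole number: n = 164 per group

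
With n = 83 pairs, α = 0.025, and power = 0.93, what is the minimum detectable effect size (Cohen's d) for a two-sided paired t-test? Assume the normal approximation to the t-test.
d ≈ 0.41

Minimum detectable effect (paired t-test, normal approximation):
d = (z_{α/2} + z_β) / √n
d = (2.241 + 1.476) / √83
d = 3.717 / 9.110
d ≈ 0.41

By Cohen's convention (0.2 small / 0.5 medium / 0.8 large): small effect.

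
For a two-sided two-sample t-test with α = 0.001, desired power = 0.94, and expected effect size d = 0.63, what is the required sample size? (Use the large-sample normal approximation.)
n = 119 per group

Sample size formula (two-sample t-test, normal approximation):
n = 2 · ((z_{α/2} + z_β) / d)²

z_{α/2} = 3.291 (for α = 0.001, two-sided)
z_β = 1.555 (for power = 0.94)
d = 0.63

n = 2 · ((3.291 + 1.555) / 0.63)²
n = 2 · (7.692)²
n ≈ 118.33
Round up to the next whole number: n = 119 per group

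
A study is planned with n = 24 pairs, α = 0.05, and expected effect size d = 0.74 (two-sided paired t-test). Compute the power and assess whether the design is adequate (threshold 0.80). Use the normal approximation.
Power ≈ 0.95; the study is adequately powered (power ≥ 0.80)

Power calculation (paired t-test, normal approximation):
z_β = d · √n - z_{α/2}
z_β = 0.74 · √24 - 1.960
z_β = 0.74 · 4.899 - 1.960
z_β = 1.665

Power = Φ(z_β) = Φ(1.665) ≈ 0.952

Effect size d = 0.74 is medium by Cohen's convention (0.2/0.5/0.8).

Threshold: power ≥ 0.80 is conventionally adequate.
Power ≈ 0.95 → the study is adequately powered (power ≥ 0.80).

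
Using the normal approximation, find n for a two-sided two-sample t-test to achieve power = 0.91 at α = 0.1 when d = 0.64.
n = 44 per group

Sample size formula (two-sample t-test, normal approximation):
n = 2 · ((z_{α/2} + z_β) / d)²

z_{α/2} = 1.645 (for α = 0.1, two-sided)
z_β = 1.341 (for power = 0.91)
d = 0.64

n = 2 · ((1.645 + 1.341) / 0.64)²
n = 2 · (4.666)²
n ≈ 43.54
Round up to the next whole number: n = 44 per group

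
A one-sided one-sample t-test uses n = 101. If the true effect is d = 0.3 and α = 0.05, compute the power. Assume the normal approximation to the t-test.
Power ≈ 0.91

Power calculation (one-sample t-test, normal approximation):
z_β = d · √n - z_α
z_β = 0.3 · √101 - 1.645
z_β = 0.3 · 10.050 - 1.645
z_β = 1.370

Power = Φ(z_β) = Φ(1.370) ≈ 0.915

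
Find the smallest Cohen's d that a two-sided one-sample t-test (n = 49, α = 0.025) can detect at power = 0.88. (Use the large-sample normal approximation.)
d ≈ 0.49

Minimum detectable effect (one-sample t-test, normal approximation):
d = (z_{α/2} + z_β) / √n
d = (2.241 + 1.175) / √49
d = 3.416 / 7.000
d ≈ 0.49

By Cohen's convention (0.2 small / 0.5 medium / 0.8 large): small effect.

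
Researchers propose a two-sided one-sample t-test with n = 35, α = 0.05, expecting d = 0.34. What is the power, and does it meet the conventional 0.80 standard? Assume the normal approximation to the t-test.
Power ≈ 0.52; the study is underpowered (power < 0.80)

Power calculation (one-sample t-test, normal approximation):
z_β = d · √n - z_{α/2}
z_β = 0.34 · √35 - 1.960
z_β = 0.34 · 5.916 - 1.960
z_β = 0.052

Power = Φ(z_β) = Φ(0.052) ≈ 0.521

Effect size d = 0.34 is small by Cohen's convention (0.2/0.5/0.8).

Threshold: power ≥ 0.80 is conventionally adequate.
Power ≈ 0.52 → the study is underpowered (power < 0.80).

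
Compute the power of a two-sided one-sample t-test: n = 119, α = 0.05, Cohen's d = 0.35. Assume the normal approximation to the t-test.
Power ≈ 0.97

Power calculation (one-sample t-test, normal approximation):
z_β = d · √n - z_{α/2}
z_β = 0.35 · √119 - 1.960
z_β = 0.35 · 10.909 - 1.960
z_β = 1.858

Power = Φ(z_β) = Φ(1.858) ≈ 0.968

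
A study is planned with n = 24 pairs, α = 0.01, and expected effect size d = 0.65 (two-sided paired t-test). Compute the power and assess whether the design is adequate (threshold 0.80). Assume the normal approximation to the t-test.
Power ≈ 0.73; the study is underpowered (power < 0.80)

Power calculation (paired t-test, normal approximation):
z_β = d · √n - z_{α/2}
z_β = 0.65 · √24 - 2.576
z_β = 0.65 · 4.899 - 2.576
z_β = 0.609

Power = Φ(z_β) = Φ(0.609) ≈ 0.729

Effect size d = 0.65 is medium by Cohen's convention (0.2/0.5/0.8).

Threshold: power ≥ 0.80 is conventionally adequate.
Power ≈ 0.73 → the study is underpowered (power < 0.80).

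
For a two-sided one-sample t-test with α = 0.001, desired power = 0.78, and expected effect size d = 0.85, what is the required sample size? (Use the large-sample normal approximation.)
n = 23

Sample size formula (one-sample t-test, normal approximation):
n = ((z_{α/2} + z_β) / d)²

z_{α/2} = 3.291 (for α = 0.001, two-sided)
z_β = 0.772 (for power = 0.78)
d = 0.85

n = ((3.291 + 0.772) / 0.85)²
n = (4.780)²
n ≈ 22.85
Round up to the next whole number: n = 23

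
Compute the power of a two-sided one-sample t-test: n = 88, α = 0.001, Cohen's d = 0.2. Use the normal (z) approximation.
Power ≈ 0.08

Power calculation (one-sample t-test, normal approximation):
z_β = d · √n - z_{α/2}
z_β = 0.2 · √88 - 3.291
z_β = 0.2 · 9.381 - 3.291
z_β = -1.414

Power = Φ(z_β) = Φ(-1.414) ≈ 0.079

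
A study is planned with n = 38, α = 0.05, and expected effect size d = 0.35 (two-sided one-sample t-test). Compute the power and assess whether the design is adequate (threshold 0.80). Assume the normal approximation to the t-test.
Power ≈ 0.58; the study is underpowered (power < 0.80)

Power calculation (one-sample t-test, normal approximation):
z_β = d · √n - z_{α/2}
z_β = 0.35 · √38 - 1.960
z_β = 0.35 · 6.164 - 1.960
z_β = 0.198

Power = Φ(z_β) = Φ(0.198) ≈ 0.578

Effect size d = 0.35 is small by Cohen's convention (0.2/0.5/0.8).

Threshold: power ≥ 0.80 is conventionally adequate.
Power ≈ 0.58 → the study is underpowered (power < 0.80).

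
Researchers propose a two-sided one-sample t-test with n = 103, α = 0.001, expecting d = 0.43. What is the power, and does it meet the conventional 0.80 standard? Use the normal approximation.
Power ≈ 0.86; the study is adequately powered (power ≥ 0.80)

Power calculation (one-sample t-test, normal approximation):
z_β = d · √n - z_{α/2}
z_β = 0.43 · √103 - 3.291
z_β = 0.43 · 10.149 - 3.291
z_β = 1.073

Power = Φ(z_β) = Φ(1.073) ≈ 0.858

Effect size d = 0.43 is small by Cohen's convention (0.2/0.5/0.8).

Threshold: power ≥ 0.80 is conventionally adequate.
Power ≈ 0.86 → the study is adequately powered (power ≥ 0.80).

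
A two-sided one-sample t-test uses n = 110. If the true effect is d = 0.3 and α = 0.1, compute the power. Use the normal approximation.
Power ≈ 0.93

Power calculation (one-sample t-test, normal approximation):
z_β = d · √n - z_{α/2}
z_β = 0.3 · √110 - 1.645
z_β = 0.3 · 10.488 - 1.645
z_β = 1.502

Power = Φ(z_β) = Φ(1.502) ≈ 0.933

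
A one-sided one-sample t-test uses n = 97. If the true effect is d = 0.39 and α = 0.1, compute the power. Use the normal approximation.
Power ≈ 0.99

Power calculation (one-sample t-test, normal approximation):
z_β = d · √n - z_α
z_β = 0.39 · √97 - 1.282
z_β = 0.39 · 9.849 - 1.282
z_β = 2.560

Power = Φ(z_β) = Φ(2.560) ≈ 0.995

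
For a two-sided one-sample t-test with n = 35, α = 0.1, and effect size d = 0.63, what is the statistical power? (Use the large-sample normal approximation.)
Power ≈ 0.98

Power calculation (one-sample t-test, normal approximation):
z_β = d · √n - z_{α/2}
z_β = 0.63 · √35 - 1.645
z_β = 0.63 · 5.916 - 1.645
z_β = 2.082

Power = Φ(z_β) = Φ(2.082) ≈ 0.981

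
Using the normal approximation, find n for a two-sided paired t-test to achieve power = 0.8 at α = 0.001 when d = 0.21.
n = 388 pairs

Sample size formula (paired t-test, normal approximation):
n = ((z_{α/2} + z_β) / d)²

z_{α/2} = 3.291 (for α = 0.001, two-sided)
z_β = 0.842 (for power = 0.8)
d = 0.21

n = ((3.291 + 0.842) / 0.21)²
n = (19.681)²
n ≈ 387.34
Round up to the next whole number: n = 388 pairs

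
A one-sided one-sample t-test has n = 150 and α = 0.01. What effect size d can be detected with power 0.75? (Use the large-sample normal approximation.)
d ≈ 0.25

Minimum detectable effect (one-sample t-test, normal approximation):
d = (z_α + z_β) / √n
d = (2.326 + 0.674) / √150
d = 3.001 / 12.247
d ≈ 0.25

By Cohen's convention (0.2 small / 0.5 medium / 0.8 large): small effect.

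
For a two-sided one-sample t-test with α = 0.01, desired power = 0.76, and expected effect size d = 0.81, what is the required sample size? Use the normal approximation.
n = 17

Sample size formula (one-sample t-test, normal approximation):
n = ((z_{α/2} + z_β) / d)²

z_{α/2} = 2.576 (for α = 0.01, two-sided)
z_β = 0.706 (for power = 0.76)
d = 0.81

n = ((2.576 + 0.706) / 0.81)²
n = (4.052)²
n ≈ 16.42
Round up to the next whole number: n = 17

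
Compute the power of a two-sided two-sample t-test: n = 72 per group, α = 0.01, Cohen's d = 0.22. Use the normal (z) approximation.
Power ≈ 0.10

Power calculation (two-sample t-test, normal approximation):
z_β = d · √(n/2) - z_{α/2}
z_β = 0.22 · √(72/2) - 2.576
z_β = 0.22 · 6.000 - 2.576
z_β = -1.256

Power = Φ(z_β) = Φ(-1.256) ≈ 0.105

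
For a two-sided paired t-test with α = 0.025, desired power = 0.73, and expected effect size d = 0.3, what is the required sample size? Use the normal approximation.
n = 91 pairs

Sample size formula (paired t-test, normal approximation):
n = ((z_{α/2} + z_β) / d)²

z_{α/2} = 2.241 (for α = 0.025, two-sided)
z_β = 0.613 (for power = 0.73)
d = 0.3

n = ((2.241 + 0.613) / 0.3)²
n = (9.513)²
n ≈ 90.50
Round up to the next whole number: n = 91 pairs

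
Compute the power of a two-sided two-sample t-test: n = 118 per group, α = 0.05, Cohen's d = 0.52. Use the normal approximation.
Power ≈ 0.98

Power calculation (two-sample t-test, normal approximation):
z_β = d · √(n/2) - z_{α/2}
z_β = 0.52 · √(118/2) - 1.960
z_β = 0.52 · 7.681 - 1.960
z_β = 2.034

Power = Φ(z_β) = Φ(2.034) ≈ 0.979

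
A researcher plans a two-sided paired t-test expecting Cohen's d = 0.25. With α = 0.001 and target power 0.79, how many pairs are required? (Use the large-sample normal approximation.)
n = 269 pairs

Sample size formula (paired t-test, normal approximation):
n = ((z_{α/2} + z_β) / d)²

z_{α/2} = 3.291 (for α = 0.001, two-sided)
z_β = 0.806 (for power = 0.79)
d = 0.25

n = ((3.291 + 0.806) / 0.25)²
n = (16.388)²
n ≈ 268.57
Round up to the next whole number: n = 269 pairs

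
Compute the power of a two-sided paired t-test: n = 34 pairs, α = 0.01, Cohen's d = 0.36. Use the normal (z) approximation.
Power ≈ 0.32

Power calculation (paired t-test, normal approximation):
z_β = d · √n - z_{α/2}
z_β = 0.36 · √34 - 2.576
z_β = 0.36 · 5.831 - 2.576
z_β = -0.477

Power = Φ(z_β) = Φ(-0.477) ≈ 0.317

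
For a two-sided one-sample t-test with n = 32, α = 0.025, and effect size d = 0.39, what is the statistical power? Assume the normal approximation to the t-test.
Power ≈ 0.49

Power calculation (one-sample t-test, normal approximation):
z_β = d · √n - z_{α/2}
z_β = 0.39 · √32 - 2.241
z_β = 0.39 · 5.657 - 2.241
z_β = -0.035

Power = Φ(z_β) = Φ(-0.035) ≈ 0.486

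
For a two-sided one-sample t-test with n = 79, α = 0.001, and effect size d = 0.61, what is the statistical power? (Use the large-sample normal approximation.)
Power ≈ 0.98

Power calculation (one-sample t-test, normal approximation):
z_β = d · √n - z_{α/2}
z_β = 0.61 · √79 - 3.291
z_β = 0.61 · 8.888 - 3.291
z_β = 2.131

Power = Φ(z_β) = Φ(2.131) ≈ 0.983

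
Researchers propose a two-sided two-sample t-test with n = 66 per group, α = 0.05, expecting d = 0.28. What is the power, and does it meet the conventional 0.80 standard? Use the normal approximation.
Power ≈ 0.36; the study is underpowered (power < 0.80)

Power calculation (two-sample t-test, normal approximation):
z_β = d · √(n/2) - z_{α/2}
z_β = 0.28 · √(66/2) - 1.960
z_β = 0.28 · 5.745 - 1.960
z_β = -0.351

Power = Φ(z_β) = Φ(-0.351) ≈ 0.363

Effect size d = 0.28 is small by Cohen's convention (0.2/0.5/0.8).

Threshold: power ≥ 0.80 is conventionally adequate.
Power ≈ 0.36 → the study is underpowered (power < 0.80).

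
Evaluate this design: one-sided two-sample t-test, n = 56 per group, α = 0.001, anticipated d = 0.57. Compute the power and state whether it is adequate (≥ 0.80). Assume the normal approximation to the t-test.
Power ≈ 0.47; the study is underpowered (power < 0.80)

Power calculation (two-sample t-test, normal approximation):
z_β = d · √(n/2) - z_α
z_β = 0.57 · √(56/2) - 3.090
z_β = 0.57 · 5.292 - 3.090
z_β = -0.074

Power = Φ(z_β) = Φ(-0.074) ≈ 0.470

Effect size d = 0.57 is medium by Cohen's convention (0.2/0.5/0.8).

Threshold: power ≥ 0.80 is conventionally adequate.
Power ≈ 0.47 → the study is underpowered (power < 0.80).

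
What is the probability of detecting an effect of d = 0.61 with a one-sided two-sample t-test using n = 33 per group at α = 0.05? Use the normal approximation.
Power ≈ 0.80

Power calculation (two-sample t-test, normal approximation):
z_β = d · √(n/2) - z_α
z_β = 0.61 · √(33/2) - 1.645
z_β = 0.61 · 4.062 - 1.645
z_β = 0.833

Power = Φ(z_β) = Φ(0.833) ≈ 0.798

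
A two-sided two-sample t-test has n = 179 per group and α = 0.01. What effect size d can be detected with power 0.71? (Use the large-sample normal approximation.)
d ≈ 0.33

Minimum detectable effect (two-sample t-test, normal approximation):
d = (z_{α/2} + z_β) / √(n/2)
d = (2.576 + 0.553) / √(179/2)
d = 3.129 / 9.460
d ≈ 0.33

By Cohen's convention (0.2 small / 0.5 medium / 0.8 large): small effect.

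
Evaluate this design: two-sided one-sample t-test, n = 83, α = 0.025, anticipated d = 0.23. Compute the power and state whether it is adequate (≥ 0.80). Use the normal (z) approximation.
Power ≈ 0.44; the study is underpowered (power < 0.80)

Power calculation (one-sample t-test, normal approximation):
z_β = d · √n - z_{α/2}
z_β = 0.23 · √83 - 2.241
z_β = 0.23 · 9.110 - 2.241
z_β = -0.146

Power = Φ(z_β) = Φ(-0.146) ≈ 0.442

Effect size d = 0.23 is small by Cohen's convention (0.2/0.5/0.8).

Threshold: power ≥ 0.80 is conventionally adequate.
Power ≈ 0.44 → the study is underpowered (power < 0.80).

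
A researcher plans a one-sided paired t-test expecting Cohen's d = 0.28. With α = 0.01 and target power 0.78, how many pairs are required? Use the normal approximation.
n = 123 pairs

Sample size formula (paired t-test, normal approximation):
n = ((z_α + z_β) / d)²

z_α = 2.326 (for α = 0.01, one-sided)
z_β = 0.772 (for power = 0.78)
d = 0.28

n = ((2.326 + 0.772) / 0.28)²
n = (11.064)²
n ≈ 122.41
Round up to the next whole number: n = 123 pairs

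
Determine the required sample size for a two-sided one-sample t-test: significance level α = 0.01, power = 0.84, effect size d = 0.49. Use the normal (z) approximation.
n = 54

Sample size formula (one-sample t-test, normal approximation):
n = ((z_{α/2} + z_β) / d)²

z_{α/2} = 2.576 (for α = 0.01, two-sided)
z_β = 0.994 (for power = 0.84)
d = 0.49

n = ((2.576 + 0.994) / 0.49)²
n = (7.286)²
n ≈ 53.09
Round up to the next whole number: n = 54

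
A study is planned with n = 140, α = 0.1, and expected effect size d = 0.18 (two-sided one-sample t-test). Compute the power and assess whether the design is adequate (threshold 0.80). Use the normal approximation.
Power ≈ 0.69; the study is underpowered (power < 0.80)

Power calculation (one-sample t-test, normal approximation):
z_β = d · √n - z_{α/2}
z_β = 0.18 · √140 - 1.645
z_β = 0.18 · 11.832 - 1.645
z_β = 0.485

Power = Φ(z_β) = Φ(0.485) ≈ 0.686

Effect size d = 0.18 is very small by Cohen's convention (0.2/0.5/0.8).

Threshold: power ≥ 0.80 is conventionally adequate.
Power ≈ 0.69 → the study is underpowered (power < 0.80).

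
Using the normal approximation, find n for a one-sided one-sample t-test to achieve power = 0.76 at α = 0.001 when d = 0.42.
n = 82

Sample size formula (one-sample t-test, normal approximation):
n = ((z_α + z_β) / d)²

z_α = 3.090 (for α = 0.001, one-sided)
z_β = 0.706 (for power = 0.76)
d = 0.42

n = ((3.090 + 0.706) / 0.42)²
n = (9.038)²
n ≈ 81.69
Round up to the next whole number: n = 82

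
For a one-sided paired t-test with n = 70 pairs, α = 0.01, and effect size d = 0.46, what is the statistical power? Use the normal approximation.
Power ≈ 0.94

Power calculation (paired t-test, normal approximation):
z_β = d · √n - z_α
z_β = 0.46 · √70 - 2.326
z_β = 0.46 · 8.367 - 2.326
z_β = 1.522

Power = Φ(z_β) = Φ(1.522) ≈ 0.936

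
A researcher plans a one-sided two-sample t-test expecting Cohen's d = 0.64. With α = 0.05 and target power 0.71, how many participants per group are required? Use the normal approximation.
n = 24 per group

Sample size formula (two-sample t-test, normal approximation):
n = 2 · ((z_α + z_β) / d)²

z_α = 1.645 (for α = 0.05, one-sided)
z_β = 0.553 (for power = 0.71)
d = 0.64

n = 2 · ((1.645 + 0.553) / 0.64)²
n = 2 · (3.434)²
n ≈ 23.58
Round up to the next whole number: n = 24 per group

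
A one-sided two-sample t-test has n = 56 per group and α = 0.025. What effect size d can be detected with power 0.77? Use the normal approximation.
d ≈ 0.51

Minimum detectable effect (two-sample t-test, normal approximation):
d = (z_α + z_β) / √(n/2)
d = (1.960 + 0.739) / √(56/2)
d = 2.699 / 5.292
d ≈ 0.51

By Cohen's convention (0.2 small / 0.5 medium / 0.8 large): medium effect.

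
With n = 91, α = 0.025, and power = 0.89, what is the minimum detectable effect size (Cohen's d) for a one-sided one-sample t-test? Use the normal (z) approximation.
d ≈ 0.33

Minimum detectable effect (one-sample t-test, normal approximation):
d = (z_α + z_β) / √n
d = (1.960 + 1.227) / √91
d = 3.186 / 9.539
d ≈ 0.33

By Cohen's convention (0.2 small / 0.5 medium / 0.8 large): small effect.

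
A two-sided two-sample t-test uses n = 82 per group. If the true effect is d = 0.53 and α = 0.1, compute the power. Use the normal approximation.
Power ≈ 0.96

Power calculation (two-sample t-test, normal approximation):
z_β = d · √(n/2) - z_{α/2}
z_β = 0.53 · √(82/2) - 1.645
z_β = 0.53 · 6.403 - 1.645
z_β = 1.749

Power = Φ(z_β) = Φ(1.749) ≈ 0.960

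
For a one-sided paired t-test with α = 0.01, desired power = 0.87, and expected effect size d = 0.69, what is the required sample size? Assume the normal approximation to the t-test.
n = 26 pairs

Sample size formula (paired t-test, normal approximation):
n = ((z_α + z_β) / d)²

z_α = 2.326 (for α = 0.01, one-sided)
z_β = 1.126 (for power = 0.87)
d = 0.69

n = ((2.326 + 1.126) / 0.69)²
n = (5.003)²
n ≈ 25.03
Round up to the next whole number: n = 26 pairs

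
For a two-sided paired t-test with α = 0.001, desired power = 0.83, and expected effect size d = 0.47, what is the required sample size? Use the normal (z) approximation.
n = 82 pairs

Sample size formula (paired t-test, normal approximation):
n = ((z_{α/2} + z_β) / d)²

z_{α/2} = 3.291 (for α = 0.001, two-sided)
z_β = 0.954 (for power = 0.83)
d = 0.47

n = ((3.291 + 0.954) / 0.47)²
n = (9.032)²
n ≈ 81.58
Round up to the next whole number: n = 82 pairs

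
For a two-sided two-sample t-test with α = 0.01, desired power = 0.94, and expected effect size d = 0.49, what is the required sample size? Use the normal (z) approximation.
n = 143 per group

Sample size formula (two-sample t-test, normal approximation):
n = 2 · ((z_{α/2} + z_β) / d)²

z_{α/2} = 2.576 (for α = 0.01, two-sided)
z_β = 1.555 (for power = 0.94)
d = 0.49

n = 2 · ((2.576 + 1.555) / 0.49)²
n = 2 · (8.431)²
n ≈ 142.16
Round up to the next whole number: n = 143 per group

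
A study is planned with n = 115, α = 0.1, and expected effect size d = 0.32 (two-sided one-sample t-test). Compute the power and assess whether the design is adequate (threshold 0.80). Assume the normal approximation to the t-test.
Power ≈ 0.96; the study is adequately powered (power ≥ 0.80)

Power calculation (one-sample t-test, normal approximation):
z_β = d · √n - z_{α/2}
z_β = 0.32 · √115 - 1.645
z_β = 0.32 · 10.724 - 1.645
z_β = 1.787

Power = Φ(z_β) = Φ(1.787) ≈ 0.963

Effect size d = 0.32 is small by Cohen's convention (0.2/0.5/0.8).

Threshold: power ≥ 0.80 is conventionally adequate.
Power ≈ 0.96 → the study is adequately powered (power ≥ 0.80).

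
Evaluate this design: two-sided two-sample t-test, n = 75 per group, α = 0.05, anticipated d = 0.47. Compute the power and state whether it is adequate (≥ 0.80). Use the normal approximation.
Power ≈ 0.82; the study is adequately powered (power ≥ 0.80)

Power calculation (two-sample t-test, normal approximation):
z_β = d · √(n/2) - z_{α/2}
z_β = 0.47 · √(75/2) - 1.960
z_β = 0.47 · 6.124 - 1.960
z_β = 0.918

Power = Φ(z_β) = Φ(0.918) ≈ 0.821

Effect size d = 0.47 is small by Cohen's convention (0.2/0.5/0.8).

Threshold: power ≥ 0.80 is conventionally adequate.
Power ≈ 0.82 → the study is adequately powered (power ≥ 0.80).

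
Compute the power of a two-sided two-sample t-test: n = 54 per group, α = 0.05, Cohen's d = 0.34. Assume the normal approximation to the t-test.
Power ≈ 0.42

Power calculation (two-sample t-test, normal approximation):
z_β = d · √(n/2) - z_{α/2}
z_β = 0.34 · √(54/2) - 1.960
z_β = 0.34 · 5.196 - 1.960
z_β = -0.193

Power = Φ(z_β) = Φ(-0.193) ≈ 0.423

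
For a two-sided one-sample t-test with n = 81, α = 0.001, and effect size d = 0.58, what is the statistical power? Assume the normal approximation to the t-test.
Power ≈ 0.97

Power calculation (one-sample t-test, normal approximation):
z_β = d · √n - z_{α/2}
z_β = 0.58 · √81 - 3.291
z_β = 0.58 · 9.000 - 3.291
z_β = 1.929

Power = Φ(z_β) = Φ(1.929) ≈ 0.973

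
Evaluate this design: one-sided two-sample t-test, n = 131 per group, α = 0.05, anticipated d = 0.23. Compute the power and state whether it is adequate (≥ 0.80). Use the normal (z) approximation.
Power ≈ 0.59; the study is underpowered (power < 0.80)

Power calculation (two-sample t-test, normal approximation):
z_β = d · √(n/2) - z_α
z_β = 0.23 · √(131/2) - 1.645
z_β = 0.23 · 8.093 - 1.645
z_β = 0.217

Power = Φ(z_β) = Φ(0.217) ≈ 0.586

Effect size d = 0.23 is small by Cohen's convention (0.2/0.5/0.8).

Threshold: power ≥ 0.80 is conventionally adequate.
Power ≈ 0.59 → the study is underpowered (power < 0.80).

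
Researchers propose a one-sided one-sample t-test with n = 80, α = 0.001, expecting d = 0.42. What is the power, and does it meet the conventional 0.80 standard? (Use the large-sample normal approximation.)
Power ≈ 0.75; the study is underpowered (power < 0.80)

Power calculation (one-sample t-test, normal approximation):
z_β = d · √n - z_α
z_β = 0.42 · √80 - 3.090
z_β = 0.42 · 8.944 - 3.090
z_β = 0.666

Power = Φ(z_β) = Φ(0.666) ≈ 0.747

Effect size d = 0.42 is small by Cohen's convention (0.2/0.5/0.8).

Threshold: power ≥ 0.80 is conventionally adequate.
Power ≈ 0.75 → the study is underpowered (power < 0.80).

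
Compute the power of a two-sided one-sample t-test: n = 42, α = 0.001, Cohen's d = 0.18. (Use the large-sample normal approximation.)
Power ≈ 0.02

Power calculation (one-sample t-test, normal approximation):
z_β = d · √n - z_{α/2}
z_β = 0.18 · √42 - 3.291
z_β = 0.18 · 6.481 - 3.291
z_β = -2.124

Power = Φ(z_β) = Φ(-2.124) ≈ 0.017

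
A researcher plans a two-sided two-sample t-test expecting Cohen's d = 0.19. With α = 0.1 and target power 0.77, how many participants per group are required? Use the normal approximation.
n = 315 per group

Sample size formula (two-sample t-test, normal approximation):
n = 2 · ((z_{α/2} + z_β) / d)²

z_{α/2} = 1.645 (for α = 0.1, two-sided)
z_β = 0.739 (for power = 0.77)
d = 0.19

n = 2 · ((1.645 + 0.739) / 0.19)²
n = 2 · (12.547)²
n ≈ 314.85
Round up to the next whole number: n = 315 per group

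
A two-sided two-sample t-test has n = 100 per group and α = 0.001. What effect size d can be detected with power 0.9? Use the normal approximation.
d ≈ 0.65

Minimum detectable effect (two-sample t-test, normal approximation):
d = (z_{α/2} + z_β) / √(n/2)
d = (3.291 + 1.282) / √(100/2)
d = 4.572 / 7.071
d ≈ 0.65

By Cohen's convention (0.2 small / 0.5 medium / 0.8 large): medium effect.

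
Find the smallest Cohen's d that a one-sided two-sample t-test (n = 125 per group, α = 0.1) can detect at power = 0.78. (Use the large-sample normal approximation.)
d ≈ 0.26

Minimum detectable effect (two-sample t-test, normal approximation):
d = (z_α + z_β) / √(n/2)
d = (1.282 + 0.772) / √(125/2)
d = 2.054 / 7.906
d ≈ 0.26

By Cohen's convention (0.2 small / 0.5 medium / 0.8 large): small effect.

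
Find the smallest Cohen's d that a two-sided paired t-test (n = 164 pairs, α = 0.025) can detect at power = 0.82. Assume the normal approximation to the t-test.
d ≈ 0.25

Minimum detectable effect (paired t-test, normal approximation):
d = (z_{α/2} + z_β) / √n
d = (2.241 + 0.915) / √164
d = 3.157 / 12.806
d ≈ 0.25

By Cohen's convention (0.2 small / 0.5 medium / 0.8 large): small effect.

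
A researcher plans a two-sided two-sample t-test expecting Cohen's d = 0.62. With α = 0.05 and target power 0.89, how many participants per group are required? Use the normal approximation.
n = 53 per group

Sample size formula (two-sample t-test, normal approximation):
n = 2 · ((z_{α/2} + z_β) / d)²

z_{α/2} = 1.960 (for α = 0.05, two-sided)
z_β = 1.227 (for power = 0.89)
d = 0.62

n = 2 · ((1.960 + 1.227) / 0.62)²
n = 2 · (5.140)²
n ≈ 52.84
Round up to the next whole number: n = 53 per group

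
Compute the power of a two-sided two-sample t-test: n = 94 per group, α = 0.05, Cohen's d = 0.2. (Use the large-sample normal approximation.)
Power ≈ 0.28

Power calculation (two-sample t-test, normal approximation):
z_β = d · √(n/2) - z_{α/2}
z_β = 0.2 · √(94/2) - 1.960
z_β = 0.2 · 6.856 - 1.960
z_β = -0.589

Power = Φ(z_β) = Φ(-0.589) ≈ 0.278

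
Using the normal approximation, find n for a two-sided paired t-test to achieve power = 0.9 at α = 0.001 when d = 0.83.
n = 31 pairs

Sample size formula (paired t-test, normal approximation):
n = ((z_{α/2} + z_β) / d)²

z_{α/2} = 3.291 (for α = 0.001, two-sided)
z_β = 1.282 (for power = 0.9)
d = 0.83

n = ((3.291 + 1.282) / 0.83)²
n = (5.510)²
n ≈ 30.36
Round up to the next whole number: n = 31 pairs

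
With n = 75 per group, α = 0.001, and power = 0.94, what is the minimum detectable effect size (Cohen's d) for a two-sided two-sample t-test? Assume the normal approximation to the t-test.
d ≈ 0.79

Minimum detectable effect (two-sample t-test, normal approximation):
d = (z_{α/2} + z_β) / √(n/2)
d = (3.291 + 1.555) / √(75/2)
d = 4.845 / 6.124
d ≈ 0.79

By Cohen's convention (0.2 small / 0.5 medium / 0.8 large): medium effect.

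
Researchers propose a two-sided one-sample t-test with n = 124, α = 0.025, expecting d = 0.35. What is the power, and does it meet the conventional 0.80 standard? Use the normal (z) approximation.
Power ≈ 0.95; the study is adequately powered (power ≥ 0.80)

Power calculation (one-sample t-test, normal approximation):
z_β = d · √n - z_{α/2}
z_β = 0.35 · √124 - 2.241
z_β = 0.35 · 11.136 - 2.241
z_β = 1.656

Power = Φ(z_β) = Φ(1.656) ≈ 0.951

Effect size d = 0.35 is small by Cohen's convention (0.2/0.5/0.8).

Threshold: power ≥ 0.80 is conventionally adequate.
Power ≈ 0.95 → the study is adequately powered (power ≥ 0.80).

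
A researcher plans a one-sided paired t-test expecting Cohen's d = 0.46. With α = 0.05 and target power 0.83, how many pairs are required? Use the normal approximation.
n = 32 pairs

Sample size formula (paired t-test, normal approximation):
n = ((z_α + z_β) / d)²

z_α = 1.645 (for α = 0.05, one-sided)
z_β = 0.954 (for power = 0.83)
d = 0.46

n = ((1.645 + 0.954) / 0.46)²
n = (5.650)²
n ≈ 31.92
Round up to the next whole number: n = 32 pairs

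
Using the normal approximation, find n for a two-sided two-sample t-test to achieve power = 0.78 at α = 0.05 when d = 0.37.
n = 110 per group

Sample size formula (two-sample t-test, normal approximation):
n = 2 · ((z_{α/2} + z_β) / d)²

z_{α/2} = 1.960 (for α = 0.05, two-sided)
z_β = 0.772 (for power = 0.78)
d = 0.37

n = 2 · ((1.960 + 0.772) / 0.37)²
n = 2 · (7.384)²
n ≈ 109.05
Round up to the next whole number: n = 110 per group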